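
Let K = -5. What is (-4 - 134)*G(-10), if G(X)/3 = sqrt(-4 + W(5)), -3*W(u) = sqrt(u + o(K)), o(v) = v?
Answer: -828*I ≈ -828.0*I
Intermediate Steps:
W(u) = -sqrt(-5 + u)/3 (W(u) = -sqrt(u - 5)/3 = -sqrt(-5 + u)/3)
G(X) = 6*I (G(X) = 3*sqrt(-4 - sqrt(-5 + 5)/3) = 3*sqrt(-4 - sqrt(0)/3) = 3*sqrt(-4 - 1/3*0) = 3*sqrt(-4 + 0) = 3*sqrt(-4) = 3*(2*I) = 6*I)
(-4 - 134)*G(-10) = (-4 - 134)*(6*I) = -828*I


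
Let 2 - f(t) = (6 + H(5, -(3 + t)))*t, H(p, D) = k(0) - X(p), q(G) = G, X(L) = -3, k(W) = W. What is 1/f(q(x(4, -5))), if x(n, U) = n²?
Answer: -1/142 ≈ -0.0070423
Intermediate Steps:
H(p, D) = 3 (H(p, D) = 0 - 1*(-3) = 0 + 3 = 3)
f(t) = 2 - 9*t (f(t) = 2 - (6 + 3)*t = 2 - 9*t)
1/f(q(x(4, -5))) = 1/(2 - 9*4²) = 1/(2 - 9*16) = 1/(2 - 144) = 1/(-142) = -1/142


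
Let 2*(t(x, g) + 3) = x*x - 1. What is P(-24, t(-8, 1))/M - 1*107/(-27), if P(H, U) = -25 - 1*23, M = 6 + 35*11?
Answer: 40541/10557 ≈ 3.8402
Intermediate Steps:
M = 391 (M = 6 + 385 = 391)
t(x, g) = -7/2 + x²/2 (t(x, g) = -3 + (x*x - 1)/2 = -3 + (x² - 1)/2 = -3 + (-1 + x²)/2 = -3 + (-½ + x²/2) = -7/2 + x²/2)
P(H, U) = -48 (P(H, U) = -25 - 23 = -48)
P(-24, t(-8, 1))/M - 1*107/(-27) = -48/391 - 1*107/(-27) = -48*1/391 - 107*(-1/27) = -48/391 + 107/27 = 40541/10557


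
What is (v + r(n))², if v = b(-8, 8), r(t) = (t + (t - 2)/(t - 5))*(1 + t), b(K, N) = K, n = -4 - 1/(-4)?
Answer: 80089/313600 ≈ 0.25539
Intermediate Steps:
n = -15/4 (n = -4 - 1*(-¼) = -4 + ¼ = -15/4 ≈ -3.7500)
r(t) = (1 + t)*(t + (-2 + t)/(-5 + t)) (r(t) = (t + (-2 + t)/(-5 + t))*(1 + t) = (1 + t)*(t + (-2 + t)/(-5 + t)))
v = -8
(v + r(n))² = (-8 + (-2 + (-15/4)³ - 6*(-15/4) - 3*(-15/4)²)/(-5 - 15/4))² = (-8 + (-2 - 3375/64 + 45/2 - 3*225/16)/(-35/4))² = (-8 - 4*(-2 - 3375/64 + 45/2 - 675/16)/35)² = (-8 - 4/35*(-4763/64))² = (-8 + 4763/560)² = (283/560)² = 80089/313600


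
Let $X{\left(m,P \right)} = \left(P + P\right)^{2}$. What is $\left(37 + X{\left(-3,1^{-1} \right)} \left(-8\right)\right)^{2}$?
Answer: $25$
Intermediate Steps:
$X{\left(m,P \right)} = 4 P^{2}$ ($X{\left(m,P \right)} = \left(2 P\right)^{2} = 4 P^{2}$)
$\left(37 + X{\left(-3,1^{-1} \right)} \left(-8\right)\right)^{2} = \left(37 + 4 \left(1^{-1}\right)^{2} \left(-8\right)\right)^{2} = \left(37 + 4 \cdot 1^{2} \left(-8\right)\right)^{2} = \left(37 + 4 \cdot 1 \left(-8\right)\right)^{2} = \left(37 + 4 \left(-8\right)\right)^{2} = \left(37 - 32\right)^{2} = 5^{2} = 25$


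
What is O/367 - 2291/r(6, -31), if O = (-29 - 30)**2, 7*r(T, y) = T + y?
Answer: 5972604/9175 ≈ 650.96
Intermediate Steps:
r(T, y) = T/7 + y/7 (r(T, y) = (T + y)/7 = T/7 + y/7)
O = 3481 (O = (-59)**2 = 3481)
O/367 - 2291/r(6, -31) = 3481/367 - 2291/((1/7)*6 + (1/7)*(-31)) = 3481*(1/367) - 2291/(6/7 - 31/7) = 3481/367 - 2291/(-25/7) = 3481/367 - 2291*(-7/25) = 3481/367 + 16037/25 = 5972604/9175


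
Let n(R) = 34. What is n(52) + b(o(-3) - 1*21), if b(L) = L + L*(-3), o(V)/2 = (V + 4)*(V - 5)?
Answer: 108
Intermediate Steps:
o(V) = 2*(-5 + V)*(4 + V) (o(V) = 2*((V + 4)*(V - 5)) = 2*((4 + V)*(-5 + V)) = 2*((-5 + V)*(4 + V)) = 2*(-5 + V)*(4 + V))
b(L) = -2*L (b(L) = L - 3*L = -2*L)
n(52) + b(o(-3) - 1*21) = 34 - 2*((-40 - 2*(-3) + 2*(-3)²) - 1*21) = 34 - 2*((-40 + 6 + 2*9) - 21) = 34 - 2*((-40 + 6 + 18) - 21) = 34 - 2*(-16 - 21) = 34 - 2*(-37) = 34 + 74 = 108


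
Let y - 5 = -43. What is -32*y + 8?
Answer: 1224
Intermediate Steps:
y = -38 (y = 5 - 43 = -38)
-32*y + 8 = -32*(-38) + 8 = 1216 + 8 = 1224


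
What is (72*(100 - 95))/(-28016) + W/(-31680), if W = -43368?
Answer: 3134357/2311320 ≈ 1.3561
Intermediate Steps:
(72*(100 - 95))/(-28016) + W/(-31680) = (72*(100 - 95))/(-28016) - 43368/(-31680) = (72*5)*(-1/28016) - 43368*(-1/31680) = 360*(-1/28016) + 1807/1320 = -45/3502 + 1807/1320 = 3134357/2311320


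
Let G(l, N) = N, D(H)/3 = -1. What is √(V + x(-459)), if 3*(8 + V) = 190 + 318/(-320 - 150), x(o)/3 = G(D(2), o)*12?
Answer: I*√8185451145/705 ≈ 128.33*I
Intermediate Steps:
D(H) = -3 (D(H) = 3*(-1) = -3)
x(o) = 36*o (x(o) = 3*(o*12) = 3*(12*o) = 36*o)
V = 38851/705 (V = -8 + (190 + 318/(-320 - 150))/3 = -8 + (190 + 318/(-470))/3 = -8 + (190 + 318*(-1/470))/3 = -8 + (190 - 159/235)/3 = -8 + (⅓)*(44491/235) = -8 + 44491/705 = 38851/705 ≈ 55.108)
√(V + x(-459)) = √(38851/705 + 36*(-459)) = √(38851/705 - 16524) = √(-11610569/705) = I*√8185451145/705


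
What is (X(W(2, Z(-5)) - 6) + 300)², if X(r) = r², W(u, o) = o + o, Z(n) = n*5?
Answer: 11806096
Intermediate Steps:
Z(n) = 5*n
W(u, o) = 2*o
(X(W(2, Z(-5)) - 6) + 300)² = ((2*(5*(-5)) - 6)² + 300)² = ((2*(-25) - 6)² + 300)² = ((-50 - 6)² + 300)² = ((-56)² + 300)² = (3136 + 300)² = 3436² = 11806096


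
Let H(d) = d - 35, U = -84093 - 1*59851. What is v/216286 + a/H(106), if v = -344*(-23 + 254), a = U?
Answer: -2224193852/1096879 ≈ -2027.7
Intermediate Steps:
U = -143944 (U = -84093 - 59851 = -143944)
a = -143944
H(d) = -35 + d
v = -79464 (v = -344*231 = -79464)
v/216286 + a/H(106) = -79464/216286 - 143944/(-35 + 106) = -79464*1/216286 - 143944/71 = -5676/15449 - 143944*1/71 = -5676/15449 - 143944/71 = -2224193852/1096879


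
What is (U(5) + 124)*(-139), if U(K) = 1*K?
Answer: -17931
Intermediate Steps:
U(K) = K
(U(5) + 124)*(-139) = (5 + 124)*(-139) = 129*(-139) = -17931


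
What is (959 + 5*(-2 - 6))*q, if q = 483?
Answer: 443877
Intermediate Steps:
(959 + 5*(-2 - 6))*q = (959 + 5*(-2 - 6))*483 = (959 + 5*(-8))*483 = (959 - 40)*483 = 919*483 = 443877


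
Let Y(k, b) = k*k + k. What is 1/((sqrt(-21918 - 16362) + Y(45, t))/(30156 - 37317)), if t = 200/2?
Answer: -494109/144106 + 2387*I*sqrt(9570)/720530 ≈ -3.4288 + 0.32408*I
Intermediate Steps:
t = 100 (t = 200*(1/2) = 100)
Y(k, b) = k + k**2 (Y(k, b) = k**2 + k = k + k**2)
1/((sqrt(-21918 - 16362) + Y(45, t))/(30156 - 37317)) = 1/((sqrt(-21918 - 16362) + 45*(1 + 45))/(30156 - 37317)) = 1/((sqrt(-38280) + 45*46)/(-7161)) = 1/((2*I*sqrt(9570) + 2070)*(-1/7161)) = 1/((2070 + 2*I*sqrt(9570))*(-1/7161)) = 1/(-690/2387 - 2*I*sqrt(9570)/7161)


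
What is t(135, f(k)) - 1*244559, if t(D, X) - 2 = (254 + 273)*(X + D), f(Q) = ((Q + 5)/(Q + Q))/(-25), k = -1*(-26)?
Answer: -225451937/1300 ≈ -1.7342e+5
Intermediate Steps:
k = 26
f(Q) = -(5 + Q)/(50*Q) (f(Q) = ((5 + Q)/((2*Q)))*(-1/25) = ((5 + Q)*(1/(2*Q)))*(-1/25) = ((5 + Q)/(2*Q))*(-1/25) = -(5 + Q)/(50*Q))
t(D, X) = 2 + 527*D + 527*X (t(D, X) = 2 + (254 + 273)*(X + D) = 2 + 527*(D + X) = 2 + (527*D + 527*X) = 2 + 527*D + 527*X)
t(135, f(k)) - 1*244559 = (2 + 527*135 + 527*((1/50)*(-5 - 1*26)/26)) - 1*244559 = (2 + 71145 + 527*((1/50)*(1/26)*(-5 - 26))) - 244559 = (2 + 71145 + 527*((1/50)*(1/26)*(-31))) - 244559 = (2 + 71145 + 527*(-31/1300)) - 244559 = (2 + 71145 - 16337/1300) - 244559 = 92474763/1300 - 244559 = -225451937/1300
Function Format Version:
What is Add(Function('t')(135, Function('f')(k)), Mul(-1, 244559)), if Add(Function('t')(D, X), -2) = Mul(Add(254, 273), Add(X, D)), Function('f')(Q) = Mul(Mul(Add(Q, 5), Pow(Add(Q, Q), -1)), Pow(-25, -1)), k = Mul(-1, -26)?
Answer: Rational(-225451937, 1300) ≈ -1.7342e+5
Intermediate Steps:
k = 26
Function('f')(Q) = Mul(Rational(-1, 50), Pow(Q, -1), Add(5, Q)) (Function('f')(Q) = Mul(Mul(Add(5, Q), Pow(Mul(2, Q), -1)), Rational(-1, 25)) = Mul(Mul(Add(5, Q), Mul(Rational(1, 2), Pow(Q, -1))), Rational(-1, 25)) = Mul(Mul(Rational(1, 2), Pow(Q, -1), Add(5, Q)), Rational(-1, 25)) = Mul(Rational(-1, 50), Pow(Q, -1), Add(5, Q)))
Function('t')(D, X) = Add(2, Mul(527, D), Mul(527, X)) (Function('t')(D, X) = Add(2, Mul(Add(254, 273), Add(X, D))) = Add(2, Mul(527, Add(D, X))) = Add(2, Add(Mul(527, D), Mul(527, X))) = Add(2, Mul(527, D), Mul(527, X)))
Add(Function('t')(135, Function('f')(k)), Mul(-1, 244559)) = Add(Add(2, Mul(527, 135), Mul(527, Mul(Rational(1, 50), Pow(26, -1), Add(-5, Mul(-1, 26))))), Mul(-1, 244559)) = Add(Add(2, 71145, Mul(527, Mul(Rational(1, 50), Rational(1, 26), Add(-5, -26)))), -244559) = Add(Add(2, 71145, Mul(527, Mul(Rational(1, 50), Rational(1, 26), -31))), -244559) = Add(Add(2, 71145, Mul(527, Rational(-31, 1300))), -244559) = Add(Add(2, 71145, Rational(-16337, 1300)), -244559) = Add(Rational(92474763, 1300), -244559) = Rational(-225451937, 1300)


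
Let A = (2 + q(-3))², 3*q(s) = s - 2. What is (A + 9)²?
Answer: 6724/81 ≈ 83.012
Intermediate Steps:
q(s) = -⅔ + s/3 (q(s) = (s - 2)/3 = (-2 + s)/3 = -⅔ + s/3)
A = ⅑ (A = (2 + (-⅔ + (⅓)*(-3)))² = (2 + (-⅔ - 1))² = (2 - 5/3)² = (⅓)² = ⅑ ≈ 0.11111)
(A + 9)² = (⅑ + 9)² = (82/9)² = 6724/81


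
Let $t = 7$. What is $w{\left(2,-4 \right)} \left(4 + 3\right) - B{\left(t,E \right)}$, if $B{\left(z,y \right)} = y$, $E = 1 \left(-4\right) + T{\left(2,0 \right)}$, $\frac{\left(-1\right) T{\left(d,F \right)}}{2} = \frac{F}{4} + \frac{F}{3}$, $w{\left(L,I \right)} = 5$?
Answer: $39$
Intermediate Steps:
$T{\left(d,F \right)} = - \frac{7 F}{6}$ ($T{\left(d,F \right)} = - 2 \left(\frac{F}{4} + \frac{F}{3}\right) = - 2 \frac{7 F}{12} = - \frac{7 F}{6}$)
$E = -4$ ($E = 1 \left(-4\right) - 0 = -4 + 0 = -4$)
$w{\left(2,-4 \right)} \left(4 + 3\right) - B{\left(t,E \right)} = 5 \left(4 + 3\right) - -4 = 5 \cdot 7 + 4 = 35 + 4 = 39$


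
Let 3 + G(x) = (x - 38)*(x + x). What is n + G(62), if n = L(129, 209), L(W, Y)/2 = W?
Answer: 3231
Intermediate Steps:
G(x) = -3 + 2*x*(-38 + x) (G(x) = -3 + (x - 38)*(x + x) = -3 + (-38 + x)*(2*x) = -3 + 2*x*(-38 + x))
L(W, Y) = 2*W
n = 258 (n = 2*129 = 258)
n + G(62) = 258 + (-3 - 76*62 + 2*62²) = 258 + (-3 - 4712 + 2*3844) = 258 + (-3 - 4712 + 7688) = 258 + 2973 = 3231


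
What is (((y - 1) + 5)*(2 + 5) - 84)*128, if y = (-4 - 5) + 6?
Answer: -9856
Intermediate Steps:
y = -3 (y = -9 + 6 = -3)
(((y - 1) + 5)*(2 + 5) - 84)*128 = (((-3 - 1) + 5)*(2 + 5) - 84)*128 = ((-4 + 5)*7 - 84)*128 = (1*7 - 84)*128 = (7 - 84)*128 = -77*128 = -9856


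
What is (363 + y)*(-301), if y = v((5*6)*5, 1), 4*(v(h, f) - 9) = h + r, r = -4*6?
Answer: -242907/2 ≈ -1.2145e+5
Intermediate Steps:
r = -24
v(h, f) = 3 + h/4 (v(h, f) = 9 + (h - 24)/4 = 9 + (-24 + h)/4 = 9 + (-6 + h/4) = 3 + h/4)
y = 81/2 (y = 3 + ((5*6)*5)/4 = 3 + (30*5)/4 = 3 + (¼)*150 = 3 + 75/2 = 81/2 ≈ 40.500)
(363 + y)*(-301) = (363 + 81/2)*(-301) = (807/2)*(-301) = -242907/2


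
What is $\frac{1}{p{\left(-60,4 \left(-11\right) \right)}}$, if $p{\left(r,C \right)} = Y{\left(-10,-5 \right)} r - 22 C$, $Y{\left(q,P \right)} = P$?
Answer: $\frac{1}{1268} \approx 0.00078864$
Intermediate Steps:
$p{\left(r,C \right)} = - 22 C - 5 r$ ($p{\left(r,C \right)} = - 5 r - 22 C = - 22 C - 5 r$)
$\frac{1}{p{\left(-60,4 \left(-11\right) \right)}} = \frac{1}{- 22 \cdot 4 \left(-11\right) - -300} = \frac{1}{\left(-22\right) \left(-44\right) + 300} = \frac{1}{968 + 300} = \frac{1}{1268}$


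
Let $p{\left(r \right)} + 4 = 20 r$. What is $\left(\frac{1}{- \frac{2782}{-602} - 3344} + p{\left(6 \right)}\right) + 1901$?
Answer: $\frac{2027393300}{1005153} \approx 2017.0$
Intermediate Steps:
$p{\left(r \right)} = -4 + 20 r$
$\left(\frac{1}{- \frac{2782}{-602} - 3344} + p{\left(6 \right)}\right) + 1901 = \left(\frac{1}{- \frac{2782}{-602} - 3344} + \left(-4 + 20 \cdot 6\right)\right) + 1901 = \left(\frac{1}{\left(-2782\right) \left(- \frac{1}{602}\right) - 3344} + \left(-4 + 120\right)\right) + 1901 = \left(\frac{1}{\frac{1391}{301} - 3344} + 116\right) + 1901 = \left(\frac{1}{- \frac{1005153}{301}} + 116\right) + 1901 = \left(- \frac{301}{1005153} + 116\right) + 1901 = \frac{116597447}{1005153} + 1901 = \frac{2027393300}{1005153}$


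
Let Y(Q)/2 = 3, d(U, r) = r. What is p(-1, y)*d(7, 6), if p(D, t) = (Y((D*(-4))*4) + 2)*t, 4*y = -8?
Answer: -96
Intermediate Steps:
y = -2 (y = (¼)*(-8) = -2)
Y(Q) = 6 (Y(Q) = 2*3 = 6)
p(D, t) = 8*t (p(D, t) = (6 + 2)*t = 8*t)
p(-1, y)*d(7, 6) = (8*(-2))*6 = -16*6 = -96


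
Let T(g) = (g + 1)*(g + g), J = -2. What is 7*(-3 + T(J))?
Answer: 7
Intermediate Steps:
T(g) = 2*g*(1 + g) (T(g) = (1 + g)*(2*g) = 2*g*(1 + g))
7*(-3 + T(J)) = 7*(-3 + 2*(-2)*(1 - 2)) = 7*(-3 + 2*(-2)*(-1)) = 7*(-3 + 4) = 7*1 = 7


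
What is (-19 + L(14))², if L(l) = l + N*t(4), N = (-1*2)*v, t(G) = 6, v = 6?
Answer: 5929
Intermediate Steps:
N = -12 (N = -1*2*6 = -2*6 = -12)
L(l) = -72 + l (L(l) = l - 12*6 = l - 72 = -72 + l)
(-19 + L(14))² = (-19 + (-72 + 14))² = (-19 - 58)² = (-77)² = 5929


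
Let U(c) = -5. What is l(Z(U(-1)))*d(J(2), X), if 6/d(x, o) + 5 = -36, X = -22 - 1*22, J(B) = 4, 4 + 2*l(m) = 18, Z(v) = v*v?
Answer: -42/41 ≈ -1.0244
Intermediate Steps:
Z(v) = v²
l(m) = 7 (l(m) = -2 + (½)*18 = -2 + 9 = 7)
X = -44 (X = -22 - 22 = -44)
d(x, o) = -6/41 (d(x, o) = 6/(-5 - 36) = 6/(-41) = 6*(-1/41) = -6/41)
l(Z(U(-1)))*d(J(2), X) = 7*(-6/41) = -42/41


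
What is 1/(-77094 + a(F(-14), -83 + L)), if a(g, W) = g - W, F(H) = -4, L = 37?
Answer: -1/77052 ≈ -1.2978e-5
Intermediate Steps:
1/(-77094 + a(F(-14), -83 + L)) = 1/(-77094 + (-4 - (-83 + 37))) = 1/(-77094 + (-4 - 1*(-46))) = 1/(-77094 + (-4 + 46)) = 1/(-77094 + 42) = 1/(-77052) = -1/77052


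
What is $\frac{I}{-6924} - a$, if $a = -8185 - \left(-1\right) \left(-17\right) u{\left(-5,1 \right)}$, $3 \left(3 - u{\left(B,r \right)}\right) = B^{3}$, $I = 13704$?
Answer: $\frac{15479215}{1731} \approx 8942.4$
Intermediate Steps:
$u{\left(B,r \right)} = 3 - \frac{B^{3}}{3}$
$a = - \frac{26833}{3}$ ($a = -8185 - \left(-1\right) \left(-17\right) \left(3 - \frac{\left(-5\right)^{3}}{3}\right) = -8185 - 17 \left(3 - - \frac{125}{3}\right) = -8185 - 17 \left(3 + \frac{125}{3}\right) = -8185 - 17 \cdot \frac{134}{3} = -8185 - \frac{2278}{3} = - \frac{26833}{3} \approx -8944.3$)
$\frac{I}{-6924} - a = \frac{13704}{-6924} - - \frac{26833}{3} = 13704 \left(- \frac{1}{6924}\right) + \frac{26833}{3} = - \frac{1142}{577} + \frac{26833}{3} = \frac{15479215}{1731}$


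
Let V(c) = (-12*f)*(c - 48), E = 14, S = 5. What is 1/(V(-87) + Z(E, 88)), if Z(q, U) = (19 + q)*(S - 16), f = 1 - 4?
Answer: -1/5223 ≈ -0.00019146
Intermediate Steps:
f = -3
Z(q, U) = -209 - 11*q (Z(q, U) = (19 + q)*(5 - 16) = (19 + q)*(-11) = -209 - 11*q)
V(c) = -1728 + 36*c (V(c) = (-12*(-3))*(c - 48) = 36*(-48 + c) = -1728 + 36*c)
1/(V(-87) + Z(E, 88)) = 1/((-1728 + 36*(-87)) + (-209 - 11*14)) = 1/((-1728 - 3132) + (-209 - 154)) = 1/(-4860 - 363) = 1/(-5223) = -1/5223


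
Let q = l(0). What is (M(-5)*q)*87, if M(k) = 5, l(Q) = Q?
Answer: 0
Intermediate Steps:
q = 0
(M(-5)*q)*87 = (5*0)*87 = 0*87 = 0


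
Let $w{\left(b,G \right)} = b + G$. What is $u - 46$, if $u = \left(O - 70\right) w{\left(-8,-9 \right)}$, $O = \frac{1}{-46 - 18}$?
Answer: $\frac{73233}{64} \approx 1144.3$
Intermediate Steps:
$w{\left(b,G \right)} = G + b$
$O = - \frac{1}{64}$ ($O = \frac{1}{-64} = - \frac{1}{64} \approx -0.015625$)
$u = \frac{76177}{64}$ ($u = \left(- \frac{1}{64} - 70\right) \left(-9 - 8\right) = \left(- \frac{4481}{64}\right) \left(-17\right) = \frac{76177}{64} \approx 1190.3$)
$u - 46 = \frac{76177}{64} - 46 = \frac{73233}{64}$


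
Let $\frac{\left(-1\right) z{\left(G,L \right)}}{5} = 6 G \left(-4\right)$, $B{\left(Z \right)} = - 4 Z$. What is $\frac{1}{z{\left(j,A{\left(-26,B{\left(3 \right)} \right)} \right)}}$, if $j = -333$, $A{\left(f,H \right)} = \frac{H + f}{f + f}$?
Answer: $- \frac{1}{39960} \approx -2.5025 \cdot 10^{-5}$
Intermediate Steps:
$A{\left(f,H \right)} = \frac{H + f}{2 f}$
$z{\left(G,L \right)} = 120 G$ ($z{\left(G,L \right)} = - 5 \cdot 6 G \left(-4\right) = - 5 \left(- 24 G\right) = 120 G$)
$\frac{1}{z{\left(j,A{\left(-26,B{\left(3 \right)} \right)} \right)}} = \frac{1}{120 \left(-333\right)} = \frac{1}{-39960} = - \frac{1}{39960}$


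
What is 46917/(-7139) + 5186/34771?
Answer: -144938923/22566379 ≈ -6.4228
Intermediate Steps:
46917/(-7139) + 5186/34771 = 46917*(-1/7139) + 5186*(1/34771) = -46917/7139 + 5186/34771 = -144938923/22566379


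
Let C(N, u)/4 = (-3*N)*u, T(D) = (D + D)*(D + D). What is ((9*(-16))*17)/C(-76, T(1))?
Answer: -51/76 ≈ -0.67105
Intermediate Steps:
T(D) = 4*D² (T(D) = (2*D)*(2*D) = 4*D²)
C(N, u) = -12*N*u (C(N, u) = 4*((-3*N)*u) = 4*(-3*N*u) = -12*N*u)
((9*(-16))*17)/C(-76, T(1)) = ((9*(-16))*17)/((-12*(-76)*4*1²)) = (-144*17)/((-12*(-76)*4*1)) = -2448/((-12*(-76)*4)) = -2448/3648 = -2448*1/3648 = -51/76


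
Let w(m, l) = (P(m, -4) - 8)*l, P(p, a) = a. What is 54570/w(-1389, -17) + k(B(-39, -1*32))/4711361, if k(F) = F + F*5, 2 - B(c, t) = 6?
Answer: 2520578087/9422722 ≈ 267.50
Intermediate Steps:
B(c, t) = -4 (B(c, t) = 2 - 1*6 = 2 - 6 = -4)
w(m, l) = -12*l (w(m, l) = (-4 - 8)*l = -12*l)
k(F) = 6*F (k(F) = F + 5*F = 6*F)
54570/w(-1389, -17) + k(B(-39, -1*32))/4711361 = 54570/((-12*(-17))) + (6*(-4))/4711361 = 54570/204 - 24*1/4711361 = 54570*(1/204) - 24/4711361 = 535/2 - 24/4711361 = 2520578087/9422722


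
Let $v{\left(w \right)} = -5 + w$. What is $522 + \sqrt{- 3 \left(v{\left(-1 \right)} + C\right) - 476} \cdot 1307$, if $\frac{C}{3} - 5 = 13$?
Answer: $522 + 2614 i \sqrt{155} \approx 522.0 + 32544.0 i$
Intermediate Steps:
$C = 54$ ($C = 15 + 3 \cdot 13 = 15 + 39 = 54$)
$522 + \sqrt{- 3 \left(v{\left(-1 \right)} + C\right) - 476} \cdot 1307 = 522 + \sqrt{- 3 \left(\left(-5 - 1\right) + 54\right) - 476} \cdot 1307 = 522 + \sqrt{- 3 \left(-6 + 54\right) - 476} \cdot 1307 = 522 + \sqrt{\left(-3\right) 48 - 476} \cdot 1307 = 522 + \sqrt{-144 - 476} \cdot 1307 = 522 + \sqrt{-620} \cdot 1307 = 522 + 2 i \sqrt{155} \cdot 1307 = 522 + 2614 i \sqrt{155}$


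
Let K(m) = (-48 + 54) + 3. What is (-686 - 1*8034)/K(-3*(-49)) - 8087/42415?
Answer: -369931583/381735 ≈ -969.08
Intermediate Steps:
K(m) = 9 (K(m) = 6 + 3 = 9)
(-686 - 1*8034)/K(-3*(-49)) - 8087/42415 = (-686 - 1*8034)/9 - 8087/42415 = (-686 - 8034)*(⅑) - 8087*1/42415 = -8720*⅑ - 8087/42415 = -8720/9 - 8087/42415 = -369931583/381735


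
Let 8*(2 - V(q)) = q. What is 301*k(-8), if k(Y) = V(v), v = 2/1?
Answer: 2107/4 ≈ 526.75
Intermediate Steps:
v = 2 (v = 2*1 = 2)
V(q) = 2 - q/8
k(Y) = 7/4 (k(Y) = 2 - ⅛*2 = 2 - ¼ = 7/4)
301*k(-8) = 301*(7/4) = 2107/4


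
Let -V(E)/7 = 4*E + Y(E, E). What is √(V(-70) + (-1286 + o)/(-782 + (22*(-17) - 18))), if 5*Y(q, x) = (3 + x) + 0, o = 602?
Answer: 3*√1966323795/2935 ≈ 45.325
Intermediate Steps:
Y(q, x) = ⅗ + x/5 (Y(q, x) = ((3 + x) + 0)/5 = (3 + x)/5 = ⅗ + x/5)
V(E) = -21/5 - 147*E/5 (V(E) = -7*(4*E + (⅗ + E/5)) = -7*(⅗ + 21*E/5) = -21/5 - 147*E/5)
√(V(-70) + (-1286 + o)/(-782 + (22*(-17) - 18))) = √((-21/5 - 147/5*(-70)) + (-1286 + 602)/(-782 + (22*(-17) - 18))) = √((-21/5 + 2058) - 684/(-782 + (-374 - 18))) = √(10269/5 - 684/(-782 - 392)) = √(10269/5 - 684/(-1174)) = √(10269/5 - 684*(-1/1174)) = √(10269/5 + 342/587) = √(6029613/2935) = 3*√1966323795/2935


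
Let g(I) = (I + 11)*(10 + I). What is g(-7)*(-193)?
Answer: -2316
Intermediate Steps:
g(I) = (10 + I)*(11 + I) (g(I) = (11 + I)*(10 + I) = (10 + I)*(11 + I))
g(-7)*(-193) = (110 + (-7)**2 + 21*(-7))*(-193) = (110 + 49 - 147)*(-193) = 12*(-193) = -2316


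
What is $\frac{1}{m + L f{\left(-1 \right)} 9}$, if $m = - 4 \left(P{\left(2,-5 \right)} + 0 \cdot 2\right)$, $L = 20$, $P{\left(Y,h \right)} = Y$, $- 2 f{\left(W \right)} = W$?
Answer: $\frac{1}{82} \approx 0.012195$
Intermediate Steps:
$f{\left(W \right)} = - \frac{W}{2}$
$m = -8$ ($m = - 4 \left(2 + 0 \cdot 2\right) = - 4 \left(2 + 0\right) = \left(-4\right) 2 = -8$)
$\frac{1}{m + L f{\left(-1 \right)} 9} = \frac{1}{-8 + 20 \left(\left(- \frac{1}{2}\right) \left(-1\right)\right) 9} = \frac{1}{-8 + 20 \cdot \frac{1}{2} \cdot 9} = \frac{1}{-8 + 10 \cdot 9} = \frac{1}{-8 + 90} = \frac{1}{82}$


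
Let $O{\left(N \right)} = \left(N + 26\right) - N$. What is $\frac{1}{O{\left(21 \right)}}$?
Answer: $\frac{1}{26} \approx 0.038462$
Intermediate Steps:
$O{\left(N \right)} = 26$ ($O{\left(N \right)} = \left(26 + N\right) - N = 26$)
$\frac{1}{O{\left(21 \right)}} = \frac{1}{26}$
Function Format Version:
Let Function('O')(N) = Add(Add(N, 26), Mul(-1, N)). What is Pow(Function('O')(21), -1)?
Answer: Rational(1, 26) ≈ 0.038462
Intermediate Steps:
Function('O')(N) = 26 (Function('O')(N) = Add(Add(26, N), Mul(-1, N)) = 26)
Pow(Function('O')(21), -1) = Pow(26, -1) = Rational(1, 26)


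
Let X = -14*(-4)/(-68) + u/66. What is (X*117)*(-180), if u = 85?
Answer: -1828710/187 ≈ -9779.2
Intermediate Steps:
X = 521/1122 (X = -14*(-4)/(-68) + 85/66 = 56*(-1/68) + 85*(1/66) = -14/17 + 85/66 = 521/1122 ≈ 0.46435)
(X*117)*(-180) = ((521/1122)*117)*(-180) = (20319/374)*(-180) = -1828710/187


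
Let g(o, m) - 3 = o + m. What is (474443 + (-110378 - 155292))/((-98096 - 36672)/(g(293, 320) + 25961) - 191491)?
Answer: -5548560021/5089391075 ≈ -1.0902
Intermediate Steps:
g(o, m) = 3 + m + o (g(o, m) = 3 + (o + m) = 3 + (m + o) = 3 + m + o)
(474443 + (-110378 - 155292))/((-98096 - 36672)/(g(293, 320) + 25961) - 191491) = (474443 + (-110378 - 155292))/((-98096 - 36672)/((3 + 320 + 293) + 25961) - 191491) = (474443 - 265670)/(-134768/(616 + 25961) - 191491) = 208773/(-134768/26577 - 191491) = 208773/(-5089391075/26577) = 208773*(-26577/5089391075) = -5548560021/5089391075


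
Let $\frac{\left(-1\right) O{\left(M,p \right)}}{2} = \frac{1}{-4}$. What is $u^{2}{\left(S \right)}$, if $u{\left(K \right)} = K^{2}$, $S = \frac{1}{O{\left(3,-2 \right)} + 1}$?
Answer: $\frac{16}{81} \approx 0.19753$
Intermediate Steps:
$O{\left(M,p \right)} = \frac{1}{2}$ ($O{\left(M,p \right)} = - \frac{2}{-4} = \left(-2\right) \left(- \frac{1}{4}\right) = \frac{1}{2}$)
$S = \frac{2}{3}$ ($S = \frac{1}{\frac{1}{2} + 1} = \frac{1}{\frac{3}{2}} = \frac{2}{3} \approx 0.66667$)
$u^{2}{\left(S \right)} = \left(\left(\frac{2}{3}\right)^{2}\right)^{2} = \left(\frac{4}{9}\right)^{2} = \frac{16}{81}$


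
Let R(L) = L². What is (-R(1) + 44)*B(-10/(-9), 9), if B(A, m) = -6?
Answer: -258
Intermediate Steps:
(-R(1) + 44)*B(-10/(-9), 9) = (-1*1² + 44)*(-6) = (-1*1 + 44)*(-6) = (-1 + 44)*(-6) = 43*(-6) = -258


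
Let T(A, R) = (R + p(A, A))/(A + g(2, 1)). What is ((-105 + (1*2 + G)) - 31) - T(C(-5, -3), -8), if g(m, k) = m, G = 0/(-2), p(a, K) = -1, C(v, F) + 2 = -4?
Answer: -545/4 ≈ -136.25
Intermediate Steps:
C(v, F) = -6 (C(v, F) = -2 - 4 = -6)
G = 0 (G = 0*(-½) = 0)
T(A, R) = (-1 + R)/(2 + A) (T(A, R) = (R - 1)/(A + 2) = (-1 + R)/(2 + A))
((-105 + (1*2 + G)) - 31) - T(C(-5, -3), -8) = ((-105 + (1*2 + 0)) - 31) - (-1 - 8)/(2 - 6) = ((-105 + (2 + 0)) - 31) - (-9)/(-4) = ((-105 + 2) - 31) - (-1)*(-9)/4 = (-103 - 31) - 1*9/4 = -134 - 9/4 = -545/4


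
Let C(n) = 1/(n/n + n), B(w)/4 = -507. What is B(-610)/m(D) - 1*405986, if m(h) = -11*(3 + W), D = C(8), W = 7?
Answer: -22328216/55 ≈ -4.0597e+5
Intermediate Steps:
B(w) = -2028 (B(w) = 4*(-507) = -2028)
C(n) = 1/(1 + n)
D = 1/9 (D = 1/(1 + 8) = 1/9 ≈ 0.11111)
m(h) = -110 (m(h) = -11*(3 + 7) = -11*10 = -110)
B(-610)/m(D) - 1*405986 = -2028/(-110) - 1*405986 = -2028*(-1/110) - 405986 = 1014/55 - 405986 = -22328216/55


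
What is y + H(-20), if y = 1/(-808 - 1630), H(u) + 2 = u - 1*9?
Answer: -75579/2438 ≈ -31.000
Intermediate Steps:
H(u) = -11 + u (H(u) = -2 + (u - 1*9) = -2 + (u - 9) = -2 + (-9 + u) = -11 + u)
y = -1/2438 (y = 1/(-2438) = -1/2438 ≈ -0.00041017)
y + H(-20) = -1/2438 + (-11 - 20) = -1/2438 - 31 = -75579/2438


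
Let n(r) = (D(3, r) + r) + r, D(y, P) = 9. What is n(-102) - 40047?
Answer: -40242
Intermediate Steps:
n(r) = 9 + 2*r (n(r) = (9 + r) + r = 9 + 2*r)
n(-102) - 40047 = (9 + 2*(-102)) - 40047 = (9 - 204) - 40047 = -195 - 40047 = -40242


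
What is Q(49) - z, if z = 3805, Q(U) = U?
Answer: -3756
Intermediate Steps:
Q(49) - z = 49 - 1*3805 = 49 - 3805 = -3756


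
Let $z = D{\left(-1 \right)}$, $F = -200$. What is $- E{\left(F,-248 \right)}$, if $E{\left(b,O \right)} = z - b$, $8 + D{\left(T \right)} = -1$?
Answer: $-191$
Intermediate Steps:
$D{\left(T \right)} = -9$ ($D{\left(T \right)} = -8 - 1 = -9$)
$z = -9$
$E{\left(b,O \right)} = -9 - b$
$- E{\left(F,-248 \right)} = - (-9 - -200) = - (-9 + 200) = \left(-1\right) 191 = -191$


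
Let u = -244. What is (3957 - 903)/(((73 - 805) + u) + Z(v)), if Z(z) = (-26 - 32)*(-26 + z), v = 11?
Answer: -1527/53 ≈ -28.811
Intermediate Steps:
Z(z) = 1508 - 58*z (Z(z) = -58*(-26 + z) = 1508 - 58*z)
(3957 - 903)/(((73 - 805) + u) + Z(v)) = (3957 - 903)/(((73 - 805) - 244) + (1508 - 58*11)) = 3054/((-732 - 244) + (1508 - 638)) = 3054/(-976 + 870) = 3054/(-106) = 3054*(-1/106) = -1527/53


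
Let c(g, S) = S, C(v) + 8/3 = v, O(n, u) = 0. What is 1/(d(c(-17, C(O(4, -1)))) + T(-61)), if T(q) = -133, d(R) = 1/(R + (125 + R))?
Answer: -359/47744 ≈ -0.0075193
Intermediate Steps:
C(v) = -8/3 + v
d(R) = 1/(125 + 2*R)
1/(d(c(-17, C(O(4, -1)))) + T(-61)) = 1/(1/(125 + 2*(-8/3 + 0)) - 133) = 1/(1/(125 + 2*(-8/3)) - 133) = 1/(1/(125 - 16/3) - 133) = 1/(1/(359/3) - 133) = 1/(3/359 - 133) = 1/(-47744/359) = -359/47744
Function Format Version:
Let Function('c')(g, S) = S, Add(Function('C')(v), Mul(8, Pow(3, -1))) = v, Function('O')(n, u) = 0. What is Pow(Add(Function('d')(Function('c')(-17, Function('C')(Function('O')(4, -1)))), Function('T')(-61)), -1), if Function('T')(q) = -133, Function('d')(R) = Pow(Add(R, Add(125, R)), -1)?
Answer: Rational(-359, 47744) ≈ -0.0075193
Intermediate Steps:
Function('C')(v) = Add(Rational(-8, 3), v)
Function('d')(R) = Pow(Add(125, Mul(2, R)), -1)
Pow(Add(Function('d')(Function('c')(-17, Function('C')(Function('O')(4, -1)))), Function('T')(-61)), -1) = Pow(Add(Pow(Add(125, Mul(2, Add(Rational(-8, 3), 0))), -1), -133), -1) = Pow(Add(Pow(Add(125, Mul(2, Rational(-8, 3))), -1), -133), -1) = Pow(Add(Pow(Add(125, Rational(-16, 3)), -1), -133), -1) = Pow(Add(Pow(Rational(359, 3), -1), -133), -1) = Pow(Add(Rational(3, 359), -133), -1) = Pow(Rational(-47744, 359), -1) = Rational(-359, 47744)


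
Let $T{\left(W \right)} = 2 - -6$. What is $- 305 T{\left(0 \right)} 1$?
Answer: $-2440$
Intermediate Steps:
$T{\left(W \right)} = 8$ ($T{\left(W \right)} = 2 + 6 = 8$)
$- 305 T{\left(0 \right)} 1 = \left(-305\right) 8 \cdot 1 = \left(-2440\right) 1 = -2440$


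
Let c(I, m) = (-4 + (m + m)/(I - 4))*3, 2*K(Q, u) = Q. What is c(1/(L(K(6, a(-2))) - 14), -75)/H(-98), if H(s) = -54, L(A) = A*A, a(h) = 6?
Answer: -37/21 ≈ -1.7619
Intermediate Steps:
K(Q, u) = Q/2
L(A) = A**2
c(I, m) = -12 + 6*m/(-4 + I) (c(I, m) = (-4 + (2*m)/(-4 + I))*3 = (-4 + 2*m/(-4 + I))*3 = -12 + 6*m/(-4 + I))
c(1/(L(K(6, a(-2))) - 14), -75)/H(-98) = (6*(8 - 75 - 2/(((1/2)*6)**2 - 14))/(-4 + 1/(((1/2)*6)**2 - 14)))/(-54) = (6*(8 - 75 - 2/(3**2 - 14))/(-4 + 1/(3**2 - 14)))*(-1/54) = (6*(8 - 75 - 2/(9 - 14))/(-4 + 1/(9 - 14)))*(-1/54) = (6*(8 - 75 - 2/(-5))/(-4 + 1/(-5)))*(-1/54) = (6*(8 - 75 - 2*(-1/5))/(-4 - 1/5))*(-1/54) = (6*(8 - 75 + 2/5)/(-21/5))*(-1/54) = (6*(-5/21)*(-333/5))*(-1/54) = (666/7)*(-1/54) = -37/21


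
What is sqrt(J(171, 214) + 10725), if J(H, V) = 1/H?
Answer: 2*sqrt(8711386)/57 ≈ 103.56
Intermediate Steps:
sqrt(J(171, 214) + 10725) = sqrt(1/171 + 10725) = sqrt(1833976/171) = 2*sqrt(8711386)/57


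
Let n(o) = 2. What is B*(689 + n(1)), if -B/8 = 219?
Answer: -1210632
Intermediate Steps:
B = -1752 (B = -8*219 = -1752)
B*(689 + n(1)) = -1752*(689 + 2) = -1752*691 = -1210632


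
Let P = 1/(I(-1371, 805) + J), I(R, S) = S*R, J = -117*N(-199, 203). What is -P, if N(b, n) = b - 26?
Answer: 1/1077330 ≈ 9.2822e-7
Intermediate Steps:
N(b, n) = -26 + b
J = 26325 (J = -117*(-26 - 199) = -117*(-225) = 26325)
I(R, S) = R*S
P = -1/1077330 (P = 1/(-1371*805 + 26325) = 1/(-1103655 + 26325) = 1/(-1077330) = -1/1077330 ≈ -9.2822e-7)
-P = -1*(-1/1077330) = 1/1077330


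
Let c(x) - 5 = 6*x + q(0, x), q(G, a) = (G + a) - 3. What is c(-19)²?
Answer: 17161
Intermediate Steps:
q(G, a) = -3 + G + a
c(x) = 2 + 7*x (c(x) = 5 + (6*x + (-3 + 0 + x)) = 5 + (6*x + (-3 + x)) = 5 + (-3 + 7*x) = 2 + 7*x)
c(-19)² = (2 + 7*(-19))² = (2 - 133)² = (-131)² = 17161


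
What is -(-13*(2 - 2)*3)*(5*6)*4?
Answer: 0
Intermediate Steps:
-(-13*(2 - 2)*3)*(5*6)*4 = -(-0*3)*30*4 = -(-13*0)*120 = -0*120 = -1*0 = 0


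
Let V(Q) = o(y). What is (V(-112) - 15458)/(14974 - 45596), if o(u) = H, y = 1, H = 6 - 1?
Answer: 15453/30622 ≈ 0.50464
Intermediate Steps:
H = 5
o(u) = 5
V(Q) = 5
(V(-112) - 15458)/(14974 - 45596) = (5 - 15458)/(14974 - 45596) = -15453/(-30622) = -15453*(-1/30622) = 15453/30622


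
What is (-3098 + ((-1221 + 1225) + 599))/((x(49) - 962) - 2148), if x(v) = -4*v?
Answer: 2495/3306 ≈ 0.75469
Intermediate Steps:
(-3098 + ((-1221 + 1225) + 599))/((x(49) - 962) - 2148) = (-3098 + ((-1221 + 1225) + 599))/((-4*49 - 962) - 2148) = (-3098 + (4 + 599))/((-196 - 962) - 2148) = (-3098 + 603)/(-1158 - 2148) = -2495/(-3306) = -2495*(-1/3306) = 2495/3306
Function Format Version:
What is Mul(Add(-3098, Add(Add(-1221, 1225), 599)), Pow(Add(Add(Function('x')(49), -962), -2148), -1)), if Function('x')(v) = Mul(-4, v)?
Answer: Rational(2495, 3306) ≈ 0.75469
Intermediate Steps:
Mul(Add(-3098, Add(Add(-1221, 1225), 599)), Pow(Add(Add(Function('x')(49), -962), -2148), -1)) = Mul(Add(-3098, Add(Add(-1221, 1225), 599)), Pow(Add(Add(Mul(-4, 49), -962), -2148), -1)) = Mul(Add(-3098, Add(4, 599)), Pow(Add(Add(-196, -962), -2148), -1)) = Mul(Add(-3098, 603), Pow(Add(-1158, -2148), -1)) = Mul(-2495, Pow(-3306, -1)) = Mul(-2495, Rational(-1, 3306)) = Rational(2495, 3306)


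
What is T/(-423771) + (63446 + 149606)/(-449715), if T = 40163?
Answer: -5159388697/9075055965 ≈ -0.56852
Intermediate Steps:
T/(-423771) + (63446 + 149606)/(-449715) = 40163/(-423771) + (63446 + 149606)/(-449715) = 40163*(-1/423771) + 213052*(-1/449715) = -40163/423771 - 30436/64245 = -5159388697/9075055965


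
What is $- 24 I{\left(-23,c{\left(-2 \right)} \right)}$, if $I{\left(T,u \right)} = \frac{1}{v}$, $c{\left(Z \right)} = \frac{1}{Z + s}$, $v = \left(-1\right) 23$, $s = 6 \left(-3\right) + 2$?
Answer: $\frac{24}{23} \approx 1.0435$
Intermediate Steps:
$s = -16$ ($s = -18 + 2 = -16$)
$v = -23$
$c{\left(Z \right)} = \frac{1}{-16 + Z}$ ($c{\left(Z \right)} = \frac{1}{Z - 16} = \frac{1}{-16 + Z}$)
$I{\left(T,u \right)} = - \frac{1}{23}$ ($I{\left(T,u \right)} = \frac{1}{-23} = - \frac{1}{23}$)
$- 24 I{\left(-23,c{\left(-2 \right)} \right)} = \left(-24\right) \left(- \frac{1}{23}\right) = \frac{24}{23}$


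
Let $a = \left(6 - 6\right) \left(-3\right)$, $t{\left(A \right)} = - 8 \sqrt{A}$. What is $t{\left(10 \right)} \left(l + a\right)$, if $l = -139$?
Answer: $1112 \sqrt{10} \approx 3516.5$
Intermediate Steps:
$a = 0$ ($a = 0 \left(-3\right) = 0$)
$t{\left(10 \right)} \left(l + a\right) = - 8 \sqrt{10} \left(-139 + 0\right) = - 8 \sqrt{10} \left(-139\right) = 1112 \sqrt{10}$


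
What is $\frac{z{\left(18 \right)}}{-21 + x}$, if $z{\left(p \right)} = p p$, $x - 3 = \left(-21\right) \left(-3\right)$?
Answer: $\frac{36}{5} \approx 7.2$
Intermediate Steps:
$x = 66$ ($x = 3 - -63 = 3 + 63 = 66$)
$z{\left(p \right)} = p^{2}$
$\frac{z{\left(18 \right)}}{-21 + x} = \frac{18^{2}}{-21 + 66} = \frac{324}{45} = 324 \cdot \frac{1}{45} = \frac{36}{5}$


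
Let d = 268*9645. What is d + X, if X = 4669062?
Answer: 7253922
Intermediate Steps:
d = 2584860
d + X = 2584860 + 4669062 = 7253922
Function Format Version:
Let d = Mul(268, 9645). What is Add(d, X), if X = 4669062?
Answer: 7253922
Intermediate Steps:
d = 2584860
Add(d, X) = Add(2584860, 4669062) = 7253922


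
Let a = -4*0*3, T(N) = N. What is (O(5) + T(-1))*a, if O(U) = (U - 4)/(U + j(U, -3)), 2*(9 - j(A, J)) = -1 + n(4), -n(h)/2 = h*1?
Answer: 0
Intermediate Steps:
n(h) = -2*h
j(A, J) = 27/2 (j(A, J) = 9 - (-1 - 2*4)/2 = 9 - (-1 - 8)/2 = 9 - 1/2*(-9) = 9 + 9/2 = 27/2)
O(U) = (-4 + U)/(27/2 + U) (O(U) = (U - 4)/(U + 27/2) = (-4 + U)/(27/2 + U))
a = 0 (a = 0*3 = 0)
(O(5) + T(-1))*a = (2*(-4 + 5)/(27 + 2*5) - 1)*0 = (2*1/(27 + 10) - 1)*0 = (2*1/37 - 1)*0 = (2*(1/37)*1 - 1)*0 = (2/37 - 1)*0 = -35/37*0 = 0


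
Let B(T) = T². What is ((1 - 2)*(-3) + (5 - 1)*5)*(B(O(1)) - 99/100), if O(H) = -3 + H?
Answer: 6923/100 ≈ 69.230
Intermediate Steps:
((1 - 2)*(-3) + (5 - 1)*5)*(B(O(1)) - 99/100) = ((1 - 2)*(-3) + (5 - 1)*5)*((-3 + 1)² - 99/100) = (-1*(-3) + 4*5)*((-2)² - 99*1/100) = (3 + 20)*(4 - 99/100) = 23*(301/100) = 6923/100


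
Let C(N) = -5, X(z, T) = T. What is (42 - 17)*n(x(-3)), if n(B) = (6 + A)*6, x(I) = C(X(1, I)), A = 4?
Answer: 1500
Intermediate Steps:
x(I) = -5
n(B) = 60 (n(B) = (6 + 4)*6 = 10*6 = 60)
(42 - 17)*n(x(-3)) = (42 - 17)*60 = 25*60 = 1500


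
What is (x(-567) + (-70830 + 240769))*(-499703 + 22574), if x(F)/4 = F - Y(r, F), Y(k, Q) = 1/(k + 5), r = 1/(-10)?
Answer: -3920015046231/49 ≈ -8.0000e+10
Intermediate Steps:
r = -⅒ ≈ -0.10000
Y(k, Q) = 1/(5 + k)
x(F) = -40/49 + 4*F (x(F) = 4*(F - 1/(5 - ⅒)) = 4*(F - 1/49/10) = 4*(F - 1*10/49) = 4*(F - 10/49) = 4*(-10/49 + F) = -40/49 + 4*F)
(x(-567) + (-70830 + 240769))*(-499703 + 22574) = ((-40/49 + 4*(-567)) + (-70830 + 240769))*(-499703 + 22574) = ((-40/49 - 2268) + 169939)*(-477129) = (-111172/49 + 169939)*(-477129) = (8215839/49)*(-477129) = -3920015046231/49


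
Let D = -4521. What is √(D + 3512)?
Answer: I*√1009 ≈ 31.765*I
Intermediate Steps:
√(D + 3512) = √(-4521 + 3512) = √(-1009) = I*√1009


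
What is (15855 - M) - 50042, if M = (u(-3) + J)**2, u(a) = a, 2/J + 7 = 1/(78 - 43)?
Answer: -509000109/14884 ≈ -34198.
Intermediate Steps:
J = -35/122 (J = 2/(-7 + 1/(78 - 43)) = 2/(-7 + 1/35) = 2/(-244/35) = 2*(-35/244) = -35/122 ≈ -0.28689)
M = 160801/14884 (M = (-3 - 35/122)**2 = (-401/122)**2 = 160801/14884 ≈ 10.804)
(15855 - M) - 50042 = (15855 - 1*160801/14884) - 50042 = (15855 - 160801/14884) - 50042 = 235825019/14884 - 50042 = -509000109/14884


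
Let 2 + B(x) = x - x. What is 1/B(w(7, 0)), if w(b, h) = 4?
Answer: -½ ≈ -0.50000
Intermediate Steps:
B(x) = -2 (B(x) = -2 + (x - x) = -2 + 0 = -2)
1/B(w(7, 0)) = 1/(-2) = -½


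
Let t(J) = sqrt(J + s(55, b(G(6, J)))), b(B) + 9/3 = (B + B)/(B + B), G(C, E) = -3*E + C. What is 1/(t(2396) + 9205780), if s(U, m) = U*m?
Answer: 4602890/42373192703057 - 3*sqrt(254)/84746385406114 ≈ 1.0863e-7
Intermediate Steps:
G(C, E) = C - 3*E
b(B) = -2 (b(B) = -3 + (B + B)/(B + B) = -3 + (2*B)/((2*B)) = -3 + (2*B)*(1/(2*B)) = -3 + 1 = -2)
t(J) = sqrt(-110 + J) (t(J) = sqrt(J + 55*(-2)) = sqrt(J - 110) = sqrt(-110 + J))
1/(t(2396) + 9205780) = 1/(sqrt(-110 + 2396) + 9205780) = 1/(sqrt(2286) + 9205780) = 1/(3*sqrt(254) + 9205780) = 1/(9205780 + 3*sqrt(254))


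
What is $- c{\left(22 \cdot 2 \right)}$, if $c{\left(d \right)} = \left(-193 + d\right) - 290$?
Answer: $439$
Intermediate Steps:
$c{\left(d \right)} = -483 + d$
$- c{\left(22 \cdot 2 \right)} = - (-483 + 22 \cdot 2) = - (-483 + 44) = \left(-1\right) \left(-439\right) = 439$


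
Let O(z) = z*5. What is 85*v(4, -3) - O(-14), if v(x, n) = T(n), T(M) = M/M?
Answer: 155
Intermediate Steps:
T(M) = 1
v(x, n) = 1
O(z) = 5*z
85*v(4, -3) - O(-14) = 85*1 - 5*(-14) = 85 - 1*(-70) = 85 + 70 = 155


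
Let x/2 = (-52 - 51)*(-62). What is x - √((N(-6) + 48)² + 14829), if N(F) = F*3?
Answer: 12772 - 7*√321 ≈ 12647.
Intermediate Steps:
N(F) = 3*F
x = 12772 (x = 2*((-52 - 51)*(-62)) = 2*(-103*(-62)) = 2*6386 = 12772)
x - √((N(-6) + 48)² + 14829) = 12772 - √((3*(-6) + 48)² + 14829) = 12772 - √((-18 + 48)² + 14829) = 12772 - √(30² + 14829) = 12772 - √(900 + 14829) = 12772 - √15729 = 12772 - 7*√321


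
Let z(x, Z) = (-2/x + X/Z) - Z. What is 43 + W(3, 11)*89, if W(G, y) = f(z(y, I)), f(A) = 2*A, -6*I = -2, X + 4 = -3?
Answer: -124961/33 ≈ -3786.7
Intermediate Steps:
X = -7 (X = -4 - 3 = -7)
I = 1/3 (I = -1/6*(-2) = 1/3 ≈ 0.33333)
z(x, Z) = -Z - 7/Z - 2/x (z(x, Z) = (-2/x - 7/Z) - Z = (-7/Z - 2/x) - Z = -Z - 7/Z - 2/x)
W(G, y) = -128/3 - 4/y (W(G, y) = 2*(-1*1/3 - 7/1/3 - 2/y) = 2*(-1/3 - 7*3 - 2/y) = 2*(-1/3 - 21 - 2/y) = 2*(-64/3 - 2/y) = -128/3 - 4/y)
43 + W(3, 11)*89 = 43 + (-128/3 - 4/11)*89 = 43 - 1420/33*89 = 43 - 126380/33 = -124961/33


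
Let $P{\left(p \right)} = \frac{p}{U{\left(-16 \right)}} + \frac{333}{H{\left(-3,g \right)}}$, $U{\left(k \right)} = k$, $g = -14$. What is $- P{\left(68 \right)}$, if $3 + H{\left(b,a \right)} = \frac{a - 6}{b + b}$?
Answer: $- \frac{3979}{4} \approx -994.75$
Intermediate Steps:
$H{\left(b,a \right)} = -3 + \frac{-6 + a}{2 b}$ ($H{\left(b,a \right)} = -3 + \frac{a - 6}{b + b} = -3 + \frac{-6 + a}{2 b}$)
$P{\left(p \right)} = 999 - \frac{p}{16}$ ($P{\left(p \right)} = \frac{p}{-16} + \frac{333}{\frac{1}{2} \frac{1}{-3} \left(-6 - 14 - -18\right)} = p \left(- \frac{1}{16}\right) + \frac{333}{\frac{1}{2} \left(- \frac{1}{3}\right) \left(-6 - 14 + 18\right)} = - \frac{p}{16} + \frac{333}{\frac{1}{2} \left(- \frac{1}{3}\right) \left(-2\right)} = - \frac{p}{16} + 333 \frac{1}{\frac{1}{3}} = - \frac{p}{16} + 333 \cdot 3 = - \frac{p}{16} + 999 = 999 - \frac{p}{16}$)
$- P{\left(68 \right)} = - (999 - \frac{17}{4}) = \left(-1\right) \frac{3979}{4} = - \frac{3979}{4}$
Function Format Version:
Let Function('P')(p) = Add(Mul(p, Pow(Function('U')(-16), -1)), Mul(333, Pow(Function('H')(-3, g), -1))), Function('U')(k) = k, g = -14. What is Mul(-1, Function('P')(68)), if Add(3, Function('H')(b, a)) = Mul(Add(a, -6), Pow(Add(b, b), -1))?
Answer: Rational(-3979, 4) ≈ -994.75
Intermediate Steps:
Function('H')(b, a) = Add(-3, Mul(Rational(1, 2), Pow(b, -1), Add(-6, a))) (Function('H')(b, a) = Add(-3, Mul(Add(a, -6), Pow(Add(b, b), -1))) = Add(-3, Mul(Add(-6, a), Pow(Mul(2, b), -1))) = Add(-3, Mul(Add(-6, a), Mul(Rational(1, 2), Pow(b, -1)))) = Add(-3, Mul(Rational(1, 2), Pow(b, -1), Add(-6, a))))
Function('P')(p) = Add(999, Mul(Rational(-1, 16), p)) (Function('P')(p) = Add(Mul(p, Pow(-16, -1)), Mul(333, Pow(Mul(Rational(1, 2), Pow(-3, -1), Add(-6, -14, Mul(-6, -3))), -1))) = Add(Mul(p, Rational(-1, 16)), Mul(333, Pow(Mul(Rational(1, 2), Rational(-1, 3), Add(-6, -14, 18)), -1))) = Add(Mul(Rational(-1, 16), p), Mul(333, Pow(Mul(Rational(1, 2), Rational(-1, 3), -2), -1))) = Add(Mul(Rational(-1, 16), p), Mul(333, Pow(Rational(1, 3), -1))) = Add(Mul(Rational(-1, 16), p), Mul(333, 3)) = Add(Mul(Rational(-1, 16), p), 999) = Add(999, Mul(Rational(-1, 16), p)))
Mul(-1, Function('P')(68)) = Mul(-1, Add(999, Mul(Rational(-1, 16), 68))) = Mul(-1, Add(999, Rational(-17, 4))) = Mul(-1, Rational(3979, 4)) = Rational(-3979, 4)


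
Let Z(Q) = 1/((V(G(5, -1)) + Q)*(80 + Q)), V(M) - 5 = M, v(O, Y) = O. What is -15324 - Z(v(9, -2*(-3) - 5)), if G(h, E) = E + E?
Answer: -16366033/1068 ≈ -15324.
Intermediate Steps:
G(h, E) = 2*E
V(M) = 5 + M
Z(Q) = 1/((3 + Q)*(80 + Q)) (Z(Q) = 1/(((5 + 2*(-1)) + Q)*(80 + Q)) = 1/(((5 - 2) + Q)*(80 + Q)) = 1/((3 + Q)*(80 + Q)))
-15324 - Z(v(9, -2*(-3) - 5)) = -15324 - 1/(240 + 9² + 83*9) = -15324 - 1/(240 + 81 + 747) = -15324 - 1/1068 = -16366033/1068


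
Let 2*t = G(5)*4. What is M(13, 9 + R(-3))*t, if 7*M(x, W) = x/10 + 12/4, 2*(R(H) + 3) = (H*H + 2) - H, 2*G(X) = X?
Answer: 43/14 ≈ 3.0714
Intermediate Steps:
G(X) = X/2
R(H) = -2 + H**2/2 - H/2 (R(H) = -3 + ((H*H + 2) - H)/2 = -3 + ((H**2 + 2) - H)/2 = -3 + ((2 + H**2) - H)/2 = -3 + (2 + H**2 - H)/2 = -3 + (1 + H**2/2 - H/2) = -2 + H**2/2 - H/2)
M(x, W) = 3/7 + x/70 (M(x, W) = (x/10 + 12/4)/7 = (x*(1/10) + 12*(1/4))/7 = (x/10 + 3)/7 = (3 + x/10)/7 = 3/7 + x/70)
t = 5 (t = (((1/2)*5)*4)/2 = ((5/2)*4)/2 = (1/2)*10 = 5)
M(13, 9 + R(-3))*t = (3/7 + (1/70)*13)*5 = (3/7 + 13/70)*5 = (43/70)*5 = 43/14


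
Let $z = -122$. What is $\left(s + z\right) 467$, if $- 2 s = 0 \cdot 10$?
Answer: $-56974$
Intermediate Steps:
$s = 0$ ($s = - \frac{0 \cdot 10}{2} = \left(- \frac{1}{2}\right) 0 = 0$)
$\left(s + z\right) 467 = \left(0 - 122\right) 467 = \left(-122\right) 467 = -56974$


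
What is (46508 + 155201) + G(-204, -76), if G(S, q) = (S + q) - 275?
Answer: 201154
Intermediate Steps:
G(S, q) = -275 + S + q
(46508 + 155201) + G(-204, -76) = (46508 + 155201) + (-275 - 204 - 76) = 201709 - 555 = 201154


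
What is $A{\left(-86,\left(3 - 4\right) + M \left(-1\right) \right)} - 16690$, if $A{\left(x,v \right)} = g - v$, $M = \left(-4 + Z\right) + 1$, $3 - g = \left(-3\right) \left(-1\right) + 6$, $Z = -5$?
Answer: $-16703$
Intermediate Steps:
$g = -6$ ($g = 3 - \left(\left(-3\right) \left(-1\right) + 6\right) = 3 - \left(3 + 6\right) = 3 - 9 = -6$)
$M = -8$ ($M = \left(-4 - 5\right) + 1 = -9 + 1 = -8$)
$A{\left(x,v \right)} = -6 - v$
$A{\left(-86,\left(3 - 4\right) + M \left(-1\right) \right)} - 16690 = \left(-6 - \left(\left(3 - 4\right) - -8\right)\right) - 16690 = \left(-6 - \left(\left(3 - 4\right) + 8\right)\right) - 16690 = \left(-6 - \left(-1 + 8\right)\right) - 16690 = \left(-6 - 7\right) - 16690 = -13 - 16690 = -16703$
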